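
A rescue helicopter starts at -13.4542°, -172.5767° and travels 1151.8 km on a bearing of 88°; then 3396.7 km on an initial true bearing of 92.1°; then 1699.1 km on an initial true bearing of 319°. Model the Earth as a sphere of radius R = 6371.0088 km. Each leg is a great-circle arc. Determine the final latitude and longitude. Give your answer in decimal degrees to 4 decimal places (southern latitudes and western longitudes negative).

latitude -0.4655°, longitude -140.6134°

Apply the spherical direct solution leg by leg, carrying full precision between legs.
Leg 1: from (-13.4542°, -172.5767°), δ = 1151.8/6371.0088 = 0.180788 rad, θ = 88° → φ = -12.8720°, λ = -161.9548°.
Leg 2: from (-12.8720°, -161.9548°), δ = 3396.7/6371.0088 = 0.533149 rad, θ = 92.1° → φ = -12.1230°, λ = -130.6566°.
Leg 3: from (-12.1230°, -130.6566°), δ = 1699.1/6371.0088 = 0.266692 rad, θ = 319° → φ = -0.4655°, λ = -140.6134°.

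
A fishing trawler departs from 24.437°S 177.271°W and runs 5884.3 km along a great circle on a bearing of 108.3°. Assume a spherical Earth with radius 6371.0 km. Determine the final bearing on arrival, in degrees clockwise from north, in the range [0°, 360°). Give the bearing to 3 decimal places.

δ = 5884.3/6371 = 0.923607 rad (52.9188°).
Start latitude φ₁ = -0.426506 rad; initial bearing θ = 1.890192 rad.
Applying the spherical law of cosines for sides, sin φ₂ = sin φ₁ cos δ + cos φ₁ sin δ cos θ = -0.477491, so φ₂ = -28.522°.
Then Δλ = atan2(0.689581, 0.405412) = 1.039313 rad, from sin θ sin δ cos φ₁ over cos δ − sin φ₁ sin φ₂.
Hence λ₂ = -177.271° + 59.548° = -117.723°.
The forward bearing on arrival equals the back-azimuth from the destination plus 180°.
Back-azimuth from P₂ (-28.522°, -117.723°) to P₁ (-24.437°, -177.271°), with Δλ' = λ₁ − λ₂ = -59.548°: atan2( sin Δλ' cos φ₁ , cos φ₂ sin φ₁ − sin φ₂ cos φ₁ cos Δλ' ) = 259.662°.
Final bearing = (259.662° + 180°) mod 360° = 79.662°.

final bearing 79.662°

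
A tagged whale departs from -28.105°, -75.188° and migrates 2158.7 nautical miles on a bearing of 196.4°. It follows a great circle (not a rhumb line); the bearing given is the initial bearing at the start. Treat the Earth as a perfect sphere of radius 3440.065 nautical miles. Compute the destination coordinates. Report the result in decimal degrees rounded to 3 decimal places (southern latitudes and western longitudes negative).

Angular distance δ = d/R = 2158.7 / 3440.065 = 0.627517 rad.
Converting: φ₁ = -0.490525 rad, θ = 3.427827 rad.
sin φ₂ = sin φ₁ cos δ + cos φ₁ sin δ cos θ = (-0.471089)(0.809488) + (0.882086)(0.587137)(-0.959314) = -0.878174
φ₂ = asin(-0.878174) = -1.072032 rad = -61.423°.
Δλ = atan2( sin θ sin δ cos φ₁ , cos δ − sin φ₁ sin φ₂ ) = atan2(-0.146226, 0.395790) = -0.353900 rad = -20.277°.
λ₂ = λ₁ + Δλ = -95.465°.

latitude -61.423°, longitude -95.465°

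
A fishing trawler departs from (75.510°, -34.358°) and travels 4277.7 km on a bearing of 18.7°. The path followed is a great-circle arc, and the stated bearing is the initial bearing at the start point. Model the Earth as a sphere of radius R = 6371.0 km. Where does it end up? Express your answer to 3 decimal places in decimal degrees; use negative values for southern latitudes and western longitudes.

Angular distance δ = d/R = 4277.7 / 6371 = 0.671433 rad.
With φ₁ = 75.510° = 1.317898 rad and θ = 18.7° = 0.326377 rad:
Destination latitude: φ₂ = arcsin( sin φ₁ cos δ + cos φ₁ sin δ cos θ ) = arcsin(0.905468) = 64.886°.
Δλ = atan2( sin θ sin δ cos φ₁ , cos δ − sin φ₁ sin φ₂ ) = atan2(0.049906, -0.093736) = 2.652351 rad = 151.969°.
λ₂ = λ₁ + Δλ = 117.611°.

latitude 64.886°, longitude 117.611°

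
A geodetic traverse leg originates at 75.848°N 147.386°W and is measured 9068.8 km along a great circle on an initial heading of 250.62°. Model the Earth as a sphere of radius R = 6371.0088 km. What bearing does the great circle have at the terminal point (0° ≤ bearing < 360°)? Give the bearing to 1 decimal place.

Angular distance δ = d/R = 9068.8 / 6371.0088 = 1.423448 rad.
Converting: φ₁ = 1.323797 rad, θ = 4.374144 rad.
sin φ₂ = sin φ₁ cos δ + cos φ₁ sin δ cos θ = (0.969651)(0.146816) + (0.244495)(0.989164)(-0.331832) = 0.062108
φ₂ = asin(0.062108) = 0.062148 rad = 3.561°.
For the longitude increment, Δλ = atan2( sin θ sin δ cos φ₁, cos δ − sin φ₁ sin φ₂ ) = atan2(-0.228142, 0.086593) = -69.215°.
λ₂ = -147.386° + -69.215° = -216.601°, normalized to (−180°, 180°] → 143.399°.
The forward bearing on arrival equals the back-azimuth from the destination plus 180°.
Back-azimuth from P₂ (3.6°, 143.4°) to P₁ (75.8°, -147.4°), with Δλ' = λ₁ − λ₂ = -290.8°: atan2( sin Δλ' cos φ₁ , cos φ₂ sin φ₁ − sin φ₂ cos φ₁ cos Δλ' ) = 13.4°.
Final bearing = (13.4° + 180°) mod 360° = 193.4°.

final bearing 193.4°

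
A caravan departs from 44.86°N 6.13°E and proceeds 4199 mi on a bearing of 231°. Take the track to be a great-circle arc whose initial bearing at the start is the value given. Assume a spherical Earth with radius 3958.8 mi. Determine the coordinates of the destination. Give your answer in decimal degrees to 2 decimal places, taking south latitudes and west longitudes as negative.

The arc subtends δ = 4199/3958.8 = 1.060675 rad at the centre.
Start latitude φ₁ = 0.782955 rad; initial bearing θ = 4.031711 rad.
Destination latitude: φ₂ = arcsin( sin φ₁ cos δ + cos φ₁ sin δ cos θ ) = arcsin(-0.044866) = -2.57°.
Δλ = atan2( sin θ sin δ cos φ₁ , cos δ − sin φ₁ sin φ₂ ) = atan2(-0.480733, 0.519931) = -0.746246 rad = -42.76°.
Hence λ₂ = 6.13° + -42.76° = -36.63°.

latitude -2.57°, longitude -36.63°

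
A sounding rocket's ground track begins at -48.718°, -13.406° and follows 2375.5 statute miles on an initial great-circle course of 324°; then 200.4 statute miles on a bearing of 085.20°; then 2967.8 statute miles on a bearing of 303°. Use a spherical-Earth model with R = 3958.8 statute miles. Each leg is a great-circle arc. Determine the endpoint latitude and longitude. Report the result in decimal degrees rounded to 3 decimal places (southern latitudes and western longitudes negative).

Apply the spherical direct solution leg by leg, carrying full precision between legs.
Leg 1: from (-48.718°, -13.406°), δ = 2375.5/3958.8 = 0.600056 rad, θ = 324° → φ = -18.589°, λ = -33.905°.
Leg 2: from (-18.589°, -33.905°), δ = 200.4/3958.8 = 0.050621 rad, θ = 85.2° → φ = -18.322°, λ = -30.860°.
Leg 3: from (-18.322°, -30.860°), δ = 2967.8/3958.8 = 0.749672 rad, θ = 303° → φ = 7.020°, λ = -66.015°.

latitude 7.020°, longitude -66.015°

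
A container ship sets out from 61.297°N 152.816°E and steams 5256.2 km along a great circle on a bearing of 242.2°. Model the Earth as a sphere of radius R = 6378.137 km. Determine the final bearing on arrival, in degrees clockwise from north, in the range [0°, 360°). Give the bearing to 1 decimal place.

final bearing 208.1°

δ = 5256.2/6378.137 = 0.824096 rad (47.2172°).
Start latitude φ₁ = 1.069834 rad; initial bearing θ = 4.227187 rad.
sin φ₂ = sin φ₁ cos δ + cos φ₁ sin δ cos θ = (0.877121)(0.679220) + (0.480269)(0.733934)(-0.466387) = 0.431364
φ₂ = asin(0.431364) = 0.446004 rad = 25.554°.
Δλ = atan2( sin θ sin δ cos φ₁ , cos δ − sin φ₁ sin φ₂ ) = atan2(-0.311803, 0.300862) = -0.803253 rad = -46.023°.
λ₂ = 152.816° + -46.023° = 106.793°.
The forward bearing on arrival equals the back-azimuth from the destination plus 180°.
Back-azimuth from P₂ (25.6°, 106.8°) to P₁ (61.3°, 152.8°), with Δλ' = λ₁ − λ₂ = 46.0°: atan2( sin Δλ' cos φ₁ , cos φ₂ sin φ₁ − sin φ₂ cos φ₁ cos Δλ' ) = 28.1°.
Final bearing = (28.1° + 180°) mod 360° = 208.1°.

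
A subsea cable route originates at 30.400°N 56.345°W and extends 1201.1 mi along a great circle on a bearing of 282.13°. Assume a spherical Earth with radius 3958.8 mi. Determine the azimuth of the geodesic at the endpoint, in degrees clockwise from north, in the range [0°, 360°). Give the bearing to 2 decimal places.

final bearing 271.48°

δ = 1201.1/3958.8 = 0.303400 rad (17.3835°).
Converting: φ₁ = 0.530580 rad, θ = 4.924097 rad.
sin φ₂ = sin φ₁ cos δ + cos φ₁ sin δ cos θ = (0.506034)(0.954326) + (0.862514)(0.298767)(0.210131) = 0.537070
φ₂ = asin(0.537070) = 0.566960 rad = 32.484°.
Δλ = atan2( sin θ sin δ cos φ₁ , cos δ − sin φ₁ sin φ₂ ) = atan2(-0.251937, 0.682551) = -0.353598 rad = -20.260°.
Hence λ₂ = -56.345° + -20.260° = -76.605°.
The forward bearing on arrival equals the back-azimuth from the destination plus 180°.
Back-azimuth from P₂ (32.48°, -76.60°) to P₁ (30.40°, -56.34°), with Δλ' = λ₁ − λ₂ = 20.26°: atan2( sin Δλ' cos φ₁ , cos φ₂ sin φ₁ − sin φ₂ cos φ₁ cos Δλ' ) = 91.48°.
Final bearing = (91.48° + 180°) mod 360° = 271.48°.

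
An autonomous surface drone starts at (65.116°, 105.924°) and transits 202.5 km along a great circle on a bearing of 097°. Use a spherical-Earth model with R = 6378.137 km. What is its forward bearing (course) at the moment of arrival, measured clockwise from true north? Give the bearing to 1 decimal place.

final bearing 100.9°

Angular distance δ = d/R = 202.5 / 6378.137 = 0.031749 rad.
With φ₁ = 65.116° = 1.136489 rad and θ = 97° = 1.692969 rad:
sin φ₂ = sin φ₁ cos δ + cos φ₁ sin δ cos θ = (0.907162)(0.999496) + (0.420783)(0.031744)(-0.121869) = 0.905077
φ₂ = asin(0.905077) = 1.131560 rad = 64.834°.
Δλ = atan2( sin θ sin δ cos φ₁ , cos δ − sin φ₁ sin φ₂ ) = atan2(0.013258, 0.178445) = 0.074159 rad = 4.249°.
Hence λ₂ = 105.924° + 4.249° = 110.173°.
The forward bearing on arrival equals the back-azimuth from the destination plus 180°.
Back-azimuth from P₂ (64.8°, 110.2°) to P₁ (65.1°, 105.9°), with Δλ' = λ₁ − λ₂ = -4.2°: atan2( sin Δλ' cos φ₁ , cos φ₂ sin φ₁ − sin φ₂ cos φ₁ cos Δλ' ) = 280.9°.
Final bearing = (280.9° + 180°) mod 360° = 100.9°.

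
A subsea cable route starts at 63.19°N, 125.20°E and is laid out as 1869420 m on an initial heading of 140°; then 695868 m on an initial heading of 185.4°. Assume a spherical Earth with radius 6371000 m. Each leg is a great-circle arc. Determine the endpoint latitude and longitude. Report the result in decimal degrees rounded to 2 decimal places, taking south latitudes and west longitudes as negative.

Apply the spherical direct solution leg by leg, carrying full precision between legs.
Leg 1: from (63.19°, 125.20°), δ = 1869420/6371000 = 0.293426 rad, θ = 140° → φ = 48.98°, λ = 141.65°.
Leg 2: from (48.98°, 141.65°), δ = 695868/6371000 = 0.109224 rad, θ = 185.4° → φ = 42.74°, λ = 140.85°.

latitude 42.74°, longitude 140.85°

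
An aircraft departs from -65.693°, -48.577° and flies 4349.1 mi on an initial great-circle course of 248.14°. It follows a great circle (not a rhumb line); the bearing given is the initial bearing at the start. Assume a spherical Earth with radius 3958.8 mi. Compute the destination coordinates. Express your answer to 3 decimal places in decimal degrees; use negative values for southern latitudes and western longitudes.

latitude -33.437°, longitude -146.496°

Central angle δ = d/R = 1.098590 rad.
Start latitude φ₁ = -1.146559 rad; initial bearing θ = 4.330860 rad.
Destination latitude: φ₂ = arcsin( sin φ₁ cos δ + cos φ₁ sin δ cos θ ) = arcsin(-0.551023) = -33.437°.
For the longitude increment, Δλ = atan2( sin θ sin δ cos φ₁, cos δ − sin φ₁ sin φ₂ ) = atan2(-0.340222, -0.047325) = -97.919°.
λ₂ = -48.577° + -97.919° = -146.496°.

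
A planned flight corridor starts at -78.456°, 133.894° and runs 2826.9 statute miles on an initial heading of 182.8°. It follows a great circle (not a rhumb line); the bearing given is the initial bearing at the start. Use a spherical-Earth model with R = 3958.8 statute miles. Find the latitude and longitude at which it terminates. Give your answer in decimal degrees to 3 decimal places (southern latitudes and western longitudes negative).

The arc subtends δ = 2826.9/3958.8 = 0.714080 rad at the centre.
Start latitude φ₁ = -1.369316 rad; initial bearing θ = 3.190462 rad.
Applying the spherical law of cosines for sides, sin φ₂ = sin φ₁ cos δ + cos φ₁ sin δ cos θ = -0.871316, so φ₂ = -60.612°.
For the longitude increment, Δλ = atan2( sin θ sin δ cos φ₁, cos δ − sin φ₁ sin φ₂ ) = atan2(-0.006402, -0.097995) = -176.262°.
Hence λ₂ = 133.894° + -176.262° = -42.368°.

latitude -60.612°, longitude -42.368°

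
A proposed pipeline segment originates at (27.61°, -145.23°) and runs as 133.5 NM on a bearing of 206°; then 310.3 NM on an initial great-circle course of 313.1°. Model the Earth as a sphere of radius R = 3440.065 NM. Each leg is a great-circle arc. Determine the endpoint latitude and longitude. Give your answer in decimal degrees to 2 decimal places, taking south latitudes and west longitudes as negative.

latitude 29.07°, longitude -150.63°

Apply the spherical direct solution leg by leg, carrying full precision between legs.
Leg 1: from (27.61°, -145.23°), δ = 133.5/3440.065 = 0.038807 rad, θ = 206° → φ = 25.61°, λ = -146.31°.
Leg 2: from (25.61°, -146.31°), δ = 310.3/3440.065 = 0.090202 rad, θ = 313.1° → φ = 29.07°, λ = -150.63°.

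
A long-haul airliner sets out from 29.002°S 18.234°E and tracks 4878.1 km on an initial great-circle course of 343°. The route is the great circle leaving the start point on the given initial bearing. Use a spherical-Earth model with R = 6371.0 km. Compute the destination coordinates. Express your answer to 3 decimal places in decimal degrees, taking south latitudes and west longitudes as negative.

δ = 4878.1/6371 = 0.765673 rad (43.8698°).
Converting: φ₁ = -0.506180 rad, θ = 5.986479 rad.
Applying the spherical law of cosines for sides, sin φ₂ = sin φ₁ cos δ + cos φ₁ sin δ cos θ = 0.230105, so φ₂ = 13.303°.
Δλ = atan2( sin θ sin δ cos φ₁ , cos δ − sin φ₁ sin φ₂ ) = atan2(-0.177212, 0.832481) = -0.209742 rad = -12.017°.
Hence λ₂ = 18.234° + -12.017° = 6.217°.

latitude 13.303°, longitude 6.217°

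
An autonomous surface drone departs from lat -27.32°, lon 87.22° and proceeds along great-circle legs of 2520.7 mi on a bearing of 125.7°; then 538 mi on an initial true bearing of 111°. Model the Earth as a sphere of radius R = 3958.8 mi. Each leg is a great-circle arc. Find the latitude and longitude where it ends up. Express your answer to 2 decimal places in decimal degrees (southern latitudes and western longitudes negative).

Apply the spherical direct solution leg by leg, carrying full precision between legs.
Leg 1: from (-27.32°, 87.22°), δ = 2520.7/3958.8 = 0.636733 rad, θ = 125.7° → φ = -42.63°, λ = 128.24°.
Leg 2: from (-42.63°, 128.24°), δ = 538/3958.8 = 0.135900 rad, θ = 111° → φ = -44.97°, λ = 138.54°.

latitude -44.97°, longitude 138.54°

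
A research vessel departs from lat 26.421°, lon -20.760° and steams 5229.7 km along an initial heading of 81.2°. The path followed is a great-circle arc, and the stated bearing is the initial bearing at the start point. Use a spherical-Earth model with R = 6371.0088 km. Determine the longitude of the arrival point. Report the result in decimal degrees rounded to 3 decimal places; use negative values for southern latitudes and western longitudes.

longitude 31.456°

Angular distance δ = d/R = 5229.7 / 6371.0088 = 0.820859 rad.
Converting: φ₁ = 0.461133 rad, θ = 1.417207 rad.
Destination latitude: φ₂ = arcsin( sin φ₁ cos δ + cos φ₁ sin δ cos θ ) = arcsin(0.403536) = 23.799°.
For the longitude increment, Δλ = atan2( sin θ sin δ cos φ₁, cos δ − sin φ₁ sin φ₂ ) = atan2(0.647587, 0.502034) = 52.216°.
Hence λ₂ = -20.760° + 52.216° = 31.456°.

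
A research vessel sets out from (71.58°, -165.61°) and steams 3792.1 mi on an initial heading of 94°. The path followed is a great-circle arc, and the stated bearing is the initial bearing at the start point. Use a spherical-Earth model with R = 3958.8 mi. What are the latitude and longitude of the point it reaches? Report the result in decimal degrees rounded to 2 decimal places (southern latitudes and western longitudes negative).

Central angle δ = d/R = 0.957891 rad.
Start latitude φ₁ = 1.249307 rad; initial bearing θ = 1.640609 rad.
Destination latitude: φ₂ = arcsin( sin φ₁ cos δ + cos φ₁ sin δ cos θ ) = arcsin(0.527744) = 31.85°.
Δλ = atan2( sin θ sin δ cos φ₁ , cos δ − sin φ₁ sin φ₂ ) = atan2(0.257836, 0.074541) = 1.289369 rad = 73.88°.
Hence λ₂ = -165.61° + 73.88° = -91.73°.

latitude 31.85°, longitude -91.73°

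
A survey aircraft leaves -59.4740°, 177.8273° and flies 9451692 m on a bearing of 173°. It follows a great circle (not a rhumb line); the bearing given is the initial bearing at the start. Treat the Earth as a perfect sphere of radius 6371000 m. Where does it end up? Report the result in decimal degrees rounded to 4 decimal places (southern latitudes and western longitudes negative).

δ = 9451692/6371000 = 1.483549 rad (85.0011°).
Start latitude φ₁ = -1.038017 rad; initial bearing θ = 3.019420 rad.
Destination latitude: φ₂ = arcsin( sin φ₁ cos δ + cos φ₁ sin δ cos θ ) = arcsin(-0.577285) = -35.2598°.
For the longitude increment, Δλ = atan2( sin θ sin δ cos φ₁, cos δ − sin φ₁ sin φ₂ ) = atan2(0.061666, -0.410136) = 171.4494°.
λ₂ = 177.8273° + 171.4494° = 349.2767°, normalized to (−180°, 180°] → -10.7233°.

latitude -35.2598°, longitude -10.7233°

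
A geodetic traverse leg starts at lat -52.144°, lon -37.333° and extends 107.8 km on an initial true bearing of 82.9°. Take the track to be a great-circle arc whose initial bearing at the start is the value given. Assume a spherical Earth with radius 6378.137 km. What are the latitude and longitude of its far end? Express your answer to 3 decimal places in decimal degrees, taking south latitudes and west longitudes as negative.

latitude -52.014°, longitude -35.772°

δ = 107.8/6378.137 = 0.016901 rad (0.9684°).
Converting: φ₁ = -0.910084 rad, θ = 1.446878 rad.
Applying the spherical law of cosines for sides, sin φ₂ = sin φ₁ cos δ + cos φ₁ sin δ cos θ = -0.788161, so φ₂ = -52.014°.
Then Δλ = atan2(0.010292, 0.377560) = 0.027253 rad, from sin θ sin δ cos φ₁ over cos δ − sin φ₁ sin φ₂.
λ₂ = -37.333° + 1.561° = -35.772°.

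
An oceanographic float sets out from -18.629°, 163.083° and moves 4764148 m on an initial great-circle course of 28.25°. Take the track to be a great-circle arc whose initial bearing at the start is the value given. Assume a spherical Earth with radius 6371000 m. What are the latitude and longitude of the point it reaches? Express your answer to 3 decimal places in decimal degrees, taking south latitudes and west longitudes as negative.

latitude 19.477°, longitude -176.955°

Angular distance δ = d/R = 4764148 / 6371000 = 0.747787 rad.
Start latitude φ₁ = -0.325137 rad; initial bearing θ = 0.493056 rad.
Destination latitude: φ₂ = arcsin( sin φ₁ cos δ + cos φ₁ sin δ cos θ ) = arcsin(0.333425) = 19.477°.
Then Δλ = atan2(0.305002, 0.839705) = 0.348408 rad, from sin θ sin δ cos φ₁ over cos δ − sin φ₁ sin φ₂.
λ₂ = 163.083° + 19.962° = 183.045°, normalized to (−180°, 180°] → -176.955°.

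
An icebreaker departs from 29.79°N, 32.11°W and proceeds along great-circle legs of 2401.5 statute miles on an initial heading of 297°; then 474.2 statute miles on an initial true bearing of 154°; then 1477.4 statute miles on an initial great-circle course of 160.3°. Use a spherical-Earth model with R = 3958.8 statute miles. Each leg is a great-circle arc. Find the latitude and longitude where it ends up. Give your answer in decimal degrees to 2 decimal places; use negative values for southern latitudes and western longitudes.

Apply the spherical direct solution leg by leg, carrying full precision between legs.
Leg 1: from (29.79°, -32.11°), δ = 2401.5/3958.8 = 0.606623 rad, θ = 297° → φ = 39.26°, λ = -73.11°.
Leg 2: from (39.26°, -73.11°), δ = 474.2/3958.8 = 0.119784 rad, θ = 154° → φ = 33.03°, λ = -69.52°.
Leg 3: from (33.03°, -69.52°), δ = 1477.4/3958.8 = 0.373194 rad, θ = 160.3° → φ = 12.70°, λ = -62.29°.

latitude 12.70°, longitude -62.29°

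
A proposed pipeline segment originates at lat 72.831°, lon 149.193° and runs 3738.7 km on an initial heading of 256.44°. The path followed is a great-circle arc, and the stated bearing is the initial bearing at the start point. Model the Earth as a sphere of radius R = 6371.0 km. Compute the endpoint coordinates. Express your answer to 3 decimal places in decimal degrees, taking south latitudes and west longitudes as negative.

δ = 3738.7/6371 = 0.586831 rad (33.6229°).
Start latitude φ₁ = 1.271141 rad; initial bearing θ = 4.475722 rad.
sin φ₂ = sin φ₁ cos δ + cos φ₁ sin δ cos θ = (0.955438)(0.832700) + (0.295191)(0.553725)(-0.234463) = 0.757269
φ₂ = asin(0.757269) = 0.859121 rad = 49.224°.
Δλ = atan2( sin θ sin δ cos φ₁ , cos δ − sin φ₁ sin φ₂ ) = atan2(-0.158898, 0.109176) = -0.968794 rad = -55.508°.
λ₂ = λ₁ + Δλ = 93.685°.

latitude 49.224°, longitude 93.685°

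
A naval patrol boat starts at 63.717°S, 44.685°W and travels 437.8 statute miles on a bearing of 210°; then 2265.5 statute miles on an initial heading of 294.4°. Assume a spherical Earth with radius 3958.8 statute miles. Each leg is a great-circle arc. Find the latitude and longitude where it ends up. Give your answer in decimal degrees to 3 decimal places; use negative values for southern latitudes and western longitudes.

latitude -44.789°, longitude -97.554°

Apply the spherical direct solution leg by leg, carrying full precision between legs.
Leg 1: from (-63.717°, -44.685°), δ = 437.8/3958.8 = 0.110589 rad, θ = 210° → φ = -68.981°, λ = -53.535°.
Leg 2: from (-68.981°, -53.535°), δ = 2265.5/3958.8 = 0.572269 rad, θ = 294.4° → φ = -44.789°, λ = -97.554°.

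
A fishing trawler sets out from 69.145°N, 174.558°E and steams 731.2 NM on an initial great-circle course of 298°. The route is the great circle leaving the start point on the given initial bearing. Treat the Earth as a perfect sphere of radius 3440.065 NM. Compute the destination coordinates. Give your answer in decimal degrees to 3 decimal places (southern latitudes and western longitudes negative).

latitude 71.570°, longitude 138.459°

Central angle δ = d/R = 0.212554 rad.
Converting: φ₁ = 1.206808 rad, θ = 5.201081 rad.
Applying the spherical law of cosines for sides, sin φ₂ = sin φ₁ cos δ + cos φ₁ sin δ cos θ = 0.948712, so φ₂ = 71.570°.
For the longitude increment, Δλ = atan2( sin θ sin δ cos φ₁, cos δ − sin φ₁ sin φ₂ ) = atan2(-0.066311, 0.090939) = -36.099°.
λ₂ = λ₁ + Δλ = 138.459°.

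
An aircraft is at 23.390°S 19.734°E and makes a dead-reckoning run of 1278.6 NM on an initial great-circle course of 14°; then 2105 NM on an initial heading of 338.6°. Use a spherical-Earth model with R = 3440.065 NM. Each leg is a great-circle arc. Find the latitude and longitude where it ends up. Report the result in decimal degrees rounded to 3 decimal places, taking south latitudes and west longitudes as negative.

latitude 29.751°, longitude 10.810°

Apply the spherical direct solution leg by leg, carrying full precision between legs.
Leg 1: from (-23.390°, 19.734°), δ = 1278.6/3440.065 = 0.371679 rad, θ = 14° → φ = -2.662°, λ = 24.780°.
Leg 2: from (-2.662°, 24.780°), δ = 2105/3440.065 = 0.611907 rad, θ = 338.6° → φ = 29.751°, λ = 10.810°.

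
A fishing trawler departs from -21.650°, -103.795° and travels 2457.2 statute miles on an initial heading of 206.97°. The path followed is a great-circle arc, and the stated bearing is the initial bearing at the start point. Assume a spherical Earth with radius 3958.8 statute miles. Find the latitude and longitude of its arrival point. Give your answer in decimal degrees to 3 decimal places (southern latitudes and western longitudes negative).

δ = 2457.2/3958.8 = 0.620693 rad (35.5631°).
With φ₁ = -21.650° = -0.377864 rad and θ = 206.97° = 3.612308 rad:
sin φ₂ = sin φ₁ cos δ + cos φ₁ sin δ cos θ = (-0.368936)(0.813476) + (0.929455)(0.581599)(-0.891244) = -0.781900
φ₂ = asin(-0.781900) = -0.897708 rad = -51.435°.
Δλ = atan2( sin θ sin δ cos φ₁ , cos δ − sin φ₁ sin φ₂ ) = atan2(-0.245161, 0.525005) = -0.436876 rad = -25.031°.
λ₂ = -103.795° + -25.031° = -128.826°.

latitude -51.435°, longitude -128.826°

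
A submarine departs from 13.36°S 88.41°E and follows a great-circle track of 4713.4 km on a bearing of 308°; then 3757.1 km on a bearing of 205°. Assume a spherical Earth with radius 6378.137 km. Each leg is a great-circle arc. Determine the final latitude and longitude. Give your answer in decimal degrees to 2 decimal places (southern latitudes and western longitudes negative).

latitude -17.23°, longitude 41.10°

Apply the spherical direct solution leg by leg, carrying full precision between legs.
Leg 1: from (-13.36°, 88.41°), δ = 4713.4/6378.137 = 0.738993 rad, θ = 308° → φ = 13.45°, λ = 55.34°.
Leg 2: from (13.45°, 55.34°), δ = 3757.1/6378.137 = 0.589059 rad, θ = 205° → φ = -17.23°, λ = 41.10°.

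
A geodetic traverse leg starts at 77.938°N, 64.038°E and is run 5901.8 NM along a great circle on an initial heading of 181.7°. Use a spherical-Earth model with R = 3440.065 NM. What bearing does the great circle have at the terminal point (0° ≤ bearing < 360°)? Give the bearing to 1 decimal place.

The arc subtends δ = 5901.8/3440.065 = 1.715607 rad at the centre.
With φ₁ = 77.938° = 1.360275 rad and θ = 181.7° = 3.171263 rad:
sin φ₂ = sin φ₁ cos δ + cos φ₁ sin δ cos θ = (0.977922)(-0.144305) + (0.208970)(0.989533)(-0.999560) = -0.347811
φ₂ = asin(-0.347811) = -0.355235 rad = -20.353°.
For the longitude increment, Δλ = atan2( sin θ sin δ cos φ₁, cos δ − sin φ₁ sin φ₂ ) = atan2(-0.006134, 0.195827) = -1.794°.
λ₂ = 64.038° + -1.794° = 62.244°.
The forward bearing on arrival equals the back-azimuth from the destination plus 180°.
Back-azimuth from P₂ (-20.4°, 62.2°) to P₁ (77.9°, 64.0°), with Δλ' = λ₁ − λ₂ = 1.8°: atan2( sin Δλ' cos φ₁ , cos φ₂ sin φ₁ − sin φ₂ cos φ₁ cos Δλ' ) = 0.4°.
Final bearing = (0.4° + 180°) mod 360° = 180.4°.

final bearing 180.4°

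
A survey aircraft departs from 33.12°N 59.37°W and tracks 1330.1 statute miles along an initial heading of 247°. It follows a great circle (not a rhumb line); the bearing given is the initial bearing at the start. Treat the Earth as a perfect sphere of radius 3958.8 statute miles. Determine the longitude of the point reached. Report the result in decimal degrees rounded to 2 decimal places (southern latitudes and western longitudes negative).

The arc subtends δ = 1330.1/3958.8 = 0.335986 rad at the centre.
Start latitude φ₁ = 0.578053 rad; initial bearing θ = 4.310963 rad.
Destination latitude: φ₂ = arcsin( sin φ₁ cos δ + cos φ₁ sin δ cos θ ) = arcsin(0.407949) = 24.08°.
Then Δλ = atan2(-0.254182, 0.721185) = -0.338856 rad, from sin θ sin δ cos φ₁ over cos δ − sin φ₁ sin φ₂.
Hence λ₂ = -59.37° + -19.42° = -78.79°.

longitude -78.79°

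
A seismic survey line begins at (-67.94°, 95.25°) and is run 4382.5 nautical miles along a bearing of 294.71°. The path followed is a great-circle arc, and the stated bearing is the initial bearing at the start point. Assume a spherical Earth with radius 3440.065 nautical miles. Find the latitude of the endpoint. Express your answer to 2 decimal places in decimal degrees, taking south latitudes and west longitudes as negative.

latitude -6.95°

δ = 4382.5/3440.065 = 1.273958 rad (72.9924°).
With φ₁ = -67.94° = -1.185777 rad and θ = 294.71° = 5.143660 rad:
sin φ₂ = sin φ₁ cos δ + cos φ₁ sin δ cos θ = (-0.926791)(0.292498) + (0.375577)(0.956266)(0.418026) = -0.120950
φ₂ = asin(-0.120950) = -0.121247 rad = -6.95°.
For the longitude increment, Δλ = atan2( sin θ sin δ cos φ₁, cos δ − sin φ₁ sin φ₂ ) = atan2(-0.326266, 0.180403) = -61.06°.
λ₂ = 95.25° + -61.06° = 34.19°.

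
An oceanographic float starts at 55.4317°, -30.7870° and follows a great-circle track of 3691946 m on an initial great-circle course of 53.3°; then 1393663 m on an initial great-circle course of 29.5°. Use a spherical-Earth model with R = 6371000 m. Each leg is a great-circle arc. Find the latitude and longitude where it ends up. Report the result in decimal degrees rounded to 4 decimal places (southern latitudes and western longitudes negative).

Apply the spherical direct solution leg by leg, carrying full precision between legs.
Leg 1: from (55.4317°, -30.7870°), δ = 3691946/6371000 = 0.579492 rad, θ = 53.3° → φ = 61.0092°, λ = 34.1549°.
Leg 2: from (61.0092°, 34.1549°), δ = 1393663/6371000 = 0.218751 rad, θ = 29.5° → φ = 70.9783°, λ = 53.2944°.

latitude 70.9783°, longitude 53.2944°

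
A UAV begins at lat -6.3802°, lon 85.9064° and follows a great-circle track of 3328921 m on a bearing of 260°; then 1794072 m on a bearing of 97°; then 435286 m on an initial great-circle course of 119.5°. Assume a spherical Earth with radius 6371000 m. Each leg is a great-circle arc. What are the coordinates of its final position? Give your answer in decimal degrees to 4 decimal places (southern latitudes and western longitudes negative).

Apply the spherical direct solution leg by leg, carrying full precision between legs.
Leg 1: from (-6.3802°, 85.9064°), δ = 3328921/6371000 = 0.522512 rad, θ = 260° → φ = -10.5108°, λ = 55.9154°.
Leg 2: from (-10.5108°, 55.9154°), δ = 1794072/6371000 = 0.281600 rad, θ = 97° → φ = -12.0365°, λ = 72.2963°.
Leg 3: from (-12.0365°, 72.2963°), δ = 435286/6371000 = 0.068323 rad, θ = 119.5° → φ = -13.9413°, λ = 75.8063°.

latitude -13.9413°, longitude 75.8063°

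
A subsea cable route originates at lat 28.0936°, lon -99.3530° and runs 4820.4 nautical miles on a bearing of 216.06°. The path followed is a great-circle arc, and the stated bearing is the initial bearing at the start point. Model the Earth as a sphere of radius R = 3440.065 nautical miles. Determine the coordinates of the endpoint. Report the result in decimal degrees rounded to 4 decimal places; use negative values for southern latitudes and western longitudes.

The arc subtends δ = 4820.4/3440.065 = 1.401253 rad at the centre.
With φ₁ = 28.0936° = 0.490326 rad and θ = 216.06° = 3.770958 rad:
sin φ₂ = sin φ₁ cos δ + cos φ₁ sin δ cos θ = (0.470913)(0.168733) + (0.882179)(0.985662)(-0.808401) = -0.623471
φ₂ = asin(-0.623471) = -0.673174 rad = -38.5701°.
Δλ = atan2( sin θ sin δ cos φ₁ , cos δ − sin φ₁ sin φ₂ ) = atan2(-0.511834, 0.462333) = -0.836167 rad = -47.9089°.
λ₂ = -99.3530° + -47.9089° = -147.2619°.

latitude -38.5701°, longitude -147.2619°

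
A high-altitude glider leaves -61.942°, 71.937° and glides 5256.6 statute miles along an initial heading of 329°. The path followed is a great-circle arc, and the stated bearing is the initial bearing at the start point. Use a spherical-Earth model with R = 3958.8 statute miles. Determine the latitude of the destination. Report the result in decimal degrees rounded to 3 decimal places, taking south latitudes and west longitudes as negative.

Central angle δ = d/R = 1.327827 rad.
Start latitude φ₁ = -1.081092 rad; initial bearing θ = 5.742133 rad.
Applying the spherical law of cosines for sides, sin φ₂ = sin φ₁ cos δ + cos φ₁ sin δ cos θ = 0.179029, so φ₂ = 10.313°.
Then Δλ = atan2(-0.235140, 0.398574) = -0.533000 rad, from sin θ sin δ cos φ₁ over cos δ − sin φ₁ sin φ₂.
λ₂ = λ₁ + Δλ = 41.398°.

latitude 10.313°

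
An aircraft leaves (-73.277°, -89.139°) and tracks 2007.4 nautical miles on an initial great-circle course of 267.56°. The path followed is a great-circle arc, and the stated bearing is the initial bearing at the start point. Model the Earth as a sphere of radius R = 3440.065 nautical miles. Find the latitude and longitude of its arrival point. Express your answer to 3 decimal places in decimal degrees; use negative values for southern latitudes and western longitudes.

latitude -53.705°, longitude -157.565°

δ = 2007.4/3440.065 = 0.583535 rad (33.4341°).
With φ₁ = -73.277° = -1.278925 rad and θ = 267.56° = 4.669803 rad:
Destination latitude: φ₂ = arcsin( sin φ₁ cos δ + cos φ₁ sin δ cos θ ) = arcsin(-0.805975) = -53.705°.
For the longitude increment, Δλ = atan2( sin θ sin δ cos φ₁, cos δ − sin φ₁ sin φ₂ ) = atan2(-0.158397, 0.062632) = -68.426°.
λ₂ = -89.139° + -68.426° = -157.565°.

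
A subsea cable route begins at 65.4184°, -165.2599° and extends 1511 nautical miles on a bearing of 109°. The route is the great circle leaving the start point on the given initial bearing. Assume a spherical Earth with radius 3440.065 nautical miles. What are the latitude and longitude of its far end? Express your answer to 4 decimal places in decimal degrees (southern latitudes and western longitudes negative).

δ = 1511/3440.065 = 0.439236 rad (25.1664°).
Converting: φ₁ = 1.141766 rad, θ = 1.902409 rad.
sin φ₂ = sin φ₁ cos δ + cos φ₁ sin δ cos θ = (0.909370)(0.905077) + (0.415989)(0.425248)(-0.325568) = 0.765457
φ₂ = asin(0.765457) = 0.871751 rad = 49.9477°.
Then Δλ = atan2(0.167261, 0.208993) = 0.674933 rad, from sin θ sin δ cos φ₁ over cos δ − sin φ₁ sin φ₂.
λ₂ = -165.2599° + 38.6708° = -126.5891°.

latitude 49.9477°, longitude -126.5891°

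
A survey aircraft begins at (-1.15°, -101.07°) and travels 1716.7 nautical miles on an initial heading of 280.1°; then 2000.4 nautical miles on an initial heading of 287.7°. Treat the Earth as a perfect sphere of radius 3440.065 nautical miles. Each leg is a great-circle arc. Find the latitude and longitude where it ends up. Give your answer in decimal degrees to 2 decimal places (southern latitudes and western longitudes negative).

latitude 12.83°, longitude -161.70°

Apply the spherical direct solution leg by leg, carrying full precision between legs.
Leg 1: from (-1.15°, -101.07°), δ = 1716.7/3440.065 = 0.499031 rad, θ = 280.1° → φ = 3.80°, λ = -129.25°.
Leg 2: from (3.80°, -129.25°), δ = 2000.4/3440.065 = 0.581501 rad, θ = 287.7° → φ = 12.83°, λ = -161.70°.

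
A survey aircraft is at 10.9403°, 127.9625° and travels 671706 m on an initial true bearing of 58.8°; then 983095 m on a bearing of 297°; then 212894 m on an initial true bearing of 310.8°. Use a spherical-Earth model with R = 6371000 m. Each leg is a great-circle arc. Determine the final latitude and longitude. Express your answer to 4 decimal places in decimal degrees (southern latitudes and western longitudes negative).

latitude 19.1281°, longitude 123.4787°

Apply the spherical direct solution leg by leg, carrying full precision between legs.
Leg 1: from (10.9403°, 127.9625°), δ = 671706/6371000 = 0.105432 rad, θ = 58.8° → φ = 14.0198°, λ = 133.2860°.
Leg 2: from (14.0198°, 133.2860°), δ = 983095/6371000 = 0.154308 rad, θ = 297° → φ = 17.8831°, λ = 125.0126°.
Leg 3: from (17.8831°, 125.0126°), δ = 212894/6371000 = 0.033416 rad, θ = 310.8° → φ = 19.1281°, λ = 123.4787°.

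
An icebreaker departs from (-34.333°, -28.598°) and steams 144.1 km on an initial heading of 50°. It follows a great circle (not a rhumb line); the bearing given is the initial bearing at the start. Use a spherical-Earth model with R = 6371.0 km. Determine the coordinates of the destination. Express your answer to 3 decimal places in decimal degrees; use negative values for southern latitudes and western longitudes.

δ = 144.1/6371 = 0.022618 rad (1.2959°).
Start latitude φ₁ = -0.599224 rad; initial bearing θ = 0.872665 rad.
Destination latitude: φ₂ = arcsin( sin φ₁ cos δ + cos φ₁ sin δ cos θ ) = arcsin(-0.551853) = -33.494°.
For the longitude increment, Δλ = atan2( sin θ sin δ cos φ₁, cos δ − sin φ₁ sin φ₂ ) = atan2(0.014307, 0.688498) = 1.190°.
λ₂ = -28.598° + 1.190° = -27.408°.

latitude -33.494°, longitude -27.408°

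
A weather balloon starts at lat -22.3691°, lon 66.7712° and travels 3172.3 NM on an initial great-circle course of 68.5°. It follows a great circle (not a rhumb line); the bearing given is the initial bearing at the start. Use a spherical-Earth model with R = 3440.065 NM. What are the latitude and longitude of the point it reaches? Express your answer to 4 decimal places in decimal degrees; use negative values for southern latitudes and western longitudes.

latitude 2.3032°, longitude 114.6783°

Angular distance δ = d/R = 3172.3 / 3440.065 = 0.922163 rad.
With φ₁ = -22.3691° = -0.390414 rad and θ = 68.5° = 1.195551 rad:
Applying the spherical law of cosines for sides, sin φ₂ = sin φ₁ cos δ + cos φ₁ sin δ cos θ = 0.040188, so φ₂ = 2.3032°.
Then Δλ = atan2(0.685665, 0.619392) = 0.836136 rad, from sin θ sin δ cos φ₁ over cos δ − sin φ₁ sin φ₂.
λ₂ = λ₁ + Δλ = 114.6783°.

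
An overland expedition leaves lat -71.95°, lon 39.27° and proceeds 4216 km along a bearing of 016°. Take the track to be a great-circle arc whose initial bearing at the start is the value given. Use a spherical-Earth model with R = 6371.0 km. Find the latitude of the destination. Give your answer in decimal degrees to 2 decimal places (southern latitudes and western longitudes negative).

latitude -34.55°

Angular distance δ = d/R = 4216 / 6371 = 0.661749 rad.
With φ₁ = -71.95° = -1.255764 rad and θ = 16° = 0.279253 rad:
Destination latitude: φ₂ = arcsin( sin φ₁ cos δ + cos φ₁ sin δ cos θ ) = arcsin(-0.567069) = -34.55°.
Then Δλ = atan2(0.052481, 0.249757) = 0.207116 rad, from sin θ sin δ cos φ₁ over cos δ − sin φ₁ sin φ₂.
λ₂ = λ₁ + Δλ = 51.14°.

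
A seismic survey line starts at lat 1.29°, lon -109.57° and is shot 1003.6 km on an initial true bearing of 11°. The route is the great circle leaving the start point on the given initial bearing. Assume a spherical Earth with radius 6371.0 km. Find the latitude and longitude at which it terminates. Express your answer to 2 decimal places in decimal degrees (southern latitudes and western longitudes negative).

Angular distance δ = d/R = 1003.6 / 6371 = 0.157526 rad.
Converting: φ₁ = 0.022515 rad, θ = 0.191986 rad.
Applying the spherical law of cosines for sides, sin φ₂ = sin φ₁ cos δ + cos φ₁ sin δ cos θ = 0.176188, so φ₂ = 10.15°.
Δλ = atan2( sin θ sin δ cos φ₁ , cos δ − sin φ₁ sin φ₂ ) = atan2(0.029926, 0.983652) = 0.030414 rad = 1.74°.
λ₂ = λ₁ + Δλ = -107.83°.

latitude 10.15°, longitude -107.83°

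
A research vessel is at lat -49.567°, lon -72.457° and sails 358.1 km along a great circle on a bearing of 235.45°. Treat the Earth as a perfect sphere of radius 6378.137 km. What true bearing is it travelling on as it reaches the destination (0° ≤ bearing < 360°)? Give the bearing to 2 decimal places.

Central angle δ = d/R = 0.056145 rad.
Converting: φ₁ = -0.865107 rad, θ = 4.109378 rad.
sin φ₂ = sin φ₁ cos δ + cos φ₁ sin δ cos θ = (-0.761165)(0.998424) + (0.648558)(0.056115)(-0.567125) = -0.780606
φ₂ = asin(-0.780606) = -0.895634 rad = -51.316°.
Δλ = atan2( sin θ sin δ cos φ₁ , cos δ − sin φ₁ sin φ₂ ) = atan2(-0.029975, 0.404255) = -0.074014 rad = -4.241°.
λ₂ = -72.457° + -4.241° = -76.698°.
The forward bearing on arrival equals the back-azimuth from the destination plus 180°.
Back-azimuth from P₂ (-51.32°, -76.70°) to P₁ (-49.57°, -72.46°), with Δλ' = λ₁ − λ₂ = 4.24°: atan2( sin Δλ' cos φ₁ , cos φ₂ sin φ₁ − sin φ₂ cos φ₁ cos Δλ' ) = 58.72°.
Final bearing = (58.72° + 180°) mod 360° = 238.72°.

final bearing 238.72°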